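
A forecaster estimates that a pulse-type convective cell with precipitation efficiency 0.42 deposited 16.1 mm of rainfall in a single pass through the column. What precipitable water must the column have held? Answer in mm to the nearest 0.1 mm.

PW ≈ 38.3 mm

PW = rainfall / ε = 16.1 / 0.42 = 38.3 mm.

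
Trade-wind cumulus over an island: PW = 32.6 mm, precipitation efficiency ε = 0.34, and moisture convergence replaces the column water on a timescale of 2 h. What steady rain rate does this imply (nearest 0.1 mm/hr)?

Each overturning extracts ε × PW = 0.34 × 32.6 = 11.084 mm.
Rate = ε·PW / τ = 11.084 / 2 h = 5.5 mm/hr.

R ≈ 5.5 mm/hr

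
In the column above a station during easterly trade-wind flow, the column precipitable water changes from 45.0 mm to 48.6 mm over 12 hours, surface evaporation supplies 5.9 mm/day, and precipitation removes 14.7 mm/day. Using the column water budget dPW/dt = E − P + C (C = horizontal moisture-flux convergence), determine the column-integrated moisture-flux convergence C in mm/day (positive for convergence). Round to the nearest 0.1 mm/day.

dPW/dt = (48.6 − 45.0) mm / (12/24 day) = +7.200 mm/day.
C = dPW/dt − E + P = (+7.200) − 5.9 + 14.7 = 16.0 mm/day.

C ≈ 16.0 mm/day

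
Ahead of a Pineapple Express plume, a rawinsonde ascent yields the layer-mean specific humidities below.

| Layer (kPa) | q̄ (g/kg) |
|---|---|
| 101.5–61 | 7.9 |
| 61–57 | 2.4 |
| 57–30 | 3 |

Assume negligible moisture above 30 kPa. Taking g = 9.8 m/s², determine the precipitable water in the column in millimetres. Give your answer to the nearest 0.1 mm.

Precipitable water is the column-integrated vapour mass per unit area: PW = (1/g) Σ q̄ Δp, with q in kg/kg and Δp in Pa (1 kg/m² of water = 1 mm).
Layer 101.5–61 kPa: Δp = 405 hPa = 40500 Pa, q̄ = 0.0079 kg/kg → 0.0079 × 40500 / 9.8 = 32.65 mm
Layer 61–57 kPa: Δp = 40 hPa = 4000 Pa, q̄ = 0.0024 kg/kg → 0.0024 × 4000 / 9.8 = 0.98 mm
Layer 57–30 kPa: Δp = 270 hPa = 27000 Pa, q̄ = 0.003 kg/kg → 0.003 × 27000 / 9.8 = 8.27 mm
PW = 32.65 + 0.98 + 8.27 = 41.90 ≈ 41.9 mm.

PW ≈ 41.9 mm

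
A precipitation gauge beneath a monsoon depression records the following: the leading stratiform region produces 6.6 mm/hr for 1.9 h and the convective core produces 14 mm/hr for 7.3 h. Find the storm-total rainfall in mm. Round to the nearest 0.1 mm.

total ≈ 114.7 mm

Total = Σ Rᵢ Δtᵢ = 6.6 × 1.9 + 14 × 7.3
      = 12.54 + 102.2 = 114.7 mm.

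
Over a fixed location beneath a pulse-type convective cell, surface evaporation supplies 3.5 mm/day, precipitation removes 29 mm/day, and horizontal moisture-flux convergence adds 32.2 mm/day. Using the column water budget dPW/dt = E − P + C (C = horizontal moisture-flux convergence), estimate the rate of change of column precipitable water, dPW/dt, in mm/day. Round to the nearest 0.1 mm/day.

dPW/dt = E − P + C = 3.5 − 29 + (32.2) = 6.7 mm/day.

dPW/dt ≈ 6.7 mm/day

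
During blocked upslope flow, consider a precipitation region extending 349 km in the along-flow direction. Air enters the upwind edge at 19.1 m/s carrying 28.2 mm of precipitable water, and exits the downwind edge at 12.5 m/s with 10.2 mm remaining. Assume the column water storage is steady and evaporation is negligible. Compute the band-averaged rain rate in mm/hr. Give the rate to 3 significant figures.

R ≈ 4.24 mm/hr

Column moisture flux per unit crosswind length is F = V × PW.
Inflow: F_in = 19.1 × 28.2 = 538.62 mm·m/s
Outflow: F_out = 12.5 × 10.2 = 127.5 mm·m/s
Steady-state rate R = (F_in − F_out)/L = (538.62 − 127.5) / 349000 m = 1.178e-03 mm/s.
R = 1.178e-03 × 3600 = 4.24 mm/hr.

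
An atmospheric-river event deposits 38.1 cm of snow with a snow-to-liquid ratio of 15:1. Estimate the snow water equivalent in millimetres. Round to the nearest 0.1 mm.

SWE ≈ 25.4 mm

SWE = snow depth / ratio = 38.1 cm / 15 = 2.540 cm = 25.4 mm.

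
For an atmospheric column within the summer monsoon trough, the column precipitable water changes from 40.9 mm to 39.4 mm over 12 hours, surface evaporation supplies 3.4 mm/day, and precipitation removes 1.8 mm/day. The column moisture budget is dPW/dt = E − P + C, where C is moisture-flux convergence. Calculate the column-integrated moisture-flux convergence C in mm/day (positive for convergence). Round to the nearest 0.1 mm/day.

dPW/dt = (39.4 − 40.9) mm / (12/24 day) = -3.000 mm/day.
C = dPW/dt − E + P = (-3.000) − 3.4 + 1.8 = -4.6 mm/day.

C ≈ -4.6 mm/day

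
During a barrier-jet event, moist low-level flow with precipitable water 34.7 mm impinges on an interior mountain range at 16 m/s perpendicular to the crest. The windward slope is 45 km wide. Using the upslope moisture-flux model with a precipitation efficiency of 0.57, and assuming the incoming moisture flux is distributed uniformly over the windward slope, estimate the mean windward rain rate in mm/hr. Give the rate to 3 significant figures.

R ≈ 25.3 mm/hr

Incoming column moisture flux per unit ridge length: F = V × PW = 16 × 34.7 = 555.2 mm·m/s.
Spread over the 45 km slope with efficiency ε = 0.57: R = ε·F/W = 0.57 × 555.2 / 45000 m = 7.033e-03 mm/s.
R = 7.033e-03 × 3600 = 25.3 mm/hr.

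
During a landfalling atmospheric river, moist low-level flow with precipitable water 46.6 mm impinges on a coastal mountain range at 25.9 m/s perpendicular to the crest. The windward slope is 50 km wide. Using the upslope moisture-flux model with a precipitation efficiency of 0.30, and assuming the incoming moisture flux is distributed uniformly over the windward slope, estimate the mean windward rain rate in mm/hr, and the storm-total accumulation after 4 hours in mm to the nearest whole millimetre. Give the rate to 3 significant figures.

Incoming column moisture flux per unit ridge length: F = V × PW = 25.9 × 46.6 = 1206.94 mm·m/s.
Spread over the 50 km slope with efficiency ε = 0.30: R = ε·F/W = 0.30 × 1206.94 / 50000 m = 7.242e-03 mm/s.
R = 7.242e-03 × 3600 = 26.1 mm/hr.
Over 4 h: total = 26.1 × 4 = 104.4 ≈ 104 mm.

R ≈ 26.1 mm/hr; total ≈ 104 mm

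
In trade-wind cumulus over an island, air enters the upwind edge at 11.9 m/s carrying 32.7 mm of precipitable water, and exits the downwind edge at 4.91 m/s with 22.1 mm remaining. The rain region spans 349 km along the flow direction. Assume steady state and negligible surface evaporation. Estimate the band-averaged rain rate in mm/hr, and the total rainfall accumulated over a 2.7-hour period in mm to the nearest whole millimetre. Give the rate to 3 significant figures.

R ≈ 2.89 mm/hr; total ≈ 8 mm

Column moisture flux per unit crosswind length is F = V × PW.
Inflow: F_in = 11.9 × 32.7 = 389.13 mm·m/s
Outflow: F_out = 4.91 × 22.1 = 108.511 mm·m/s
Steady-state rate R = (F_in − F_out)/L = (389.13 − 108.511) / 349000 m = 8.041e-04 mm/s.
R = 8.041e-04 × 3600 = 2.89 mm/hr.
Over 2.7 h: total = 2.89 × 2.7 = 7.803 ≈ 8 mm.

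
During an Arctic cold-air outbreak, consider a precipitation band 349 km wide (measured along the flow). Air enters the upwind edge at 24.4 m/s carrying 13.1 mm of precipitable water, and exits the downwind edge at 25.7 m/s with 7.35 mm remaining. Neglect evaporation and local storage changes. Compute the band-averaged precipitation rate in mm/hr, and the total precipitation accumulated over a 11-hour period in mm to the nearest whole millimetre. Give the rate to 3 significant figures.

Column moisture flux per unit crosswind length is F = V × PW.
Inflow: F_in = 24.4 × 13.1 = 319.64 mm·m/s
Outflow: F_out = 25.7 × 7.35 = 188.895 mm·m/s
Steady-state rate R = (F_in − F_out)/L = (319.64 − 188.895) / 349000 m = 3.746e-04 mm/s.
R = 3.746e-04 × 3600 = 1.35 mm/hr.
Over 11 h: total = 1.35 × 11 = 14.85 ≈ 15 mm.

R ≈ 1.35 mm/hr; total ≈ 15 mm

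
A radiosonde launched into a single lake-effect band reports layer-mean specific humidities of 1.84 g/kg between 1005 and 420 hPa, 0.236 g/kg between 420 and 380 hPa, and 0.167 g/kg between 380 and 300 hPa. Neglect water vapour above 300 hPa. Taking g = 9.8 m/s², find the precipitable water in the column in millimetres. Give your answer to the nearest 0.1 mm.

Precipitable water is the column-integrated vapour mass per unit area: PW = (1/g) Σ q̄ Δp, with q in kg/kg and Δp in Pa (1 kg/m² of water = 1 mm).
Layer 1005–420 hPa: Δp = 585 hPa = 58500 Pa, q̄ = 0.00184 kg/kg → 0.00184 × 58500 / 9.8 = 10.98 mm
Layer 420–380 hPa: Δp = 40 hPa = 4000 Pa, q̄ = 0.000236 kg/kg → 0.000236 × 4000 / 9.8 = 0.10 mm
Layer 380–300 hPa: Δp = 80 hPa = 8000 Pa, q̄ = 0.000167 kg/kg → 0.000167 × 8000 / 9.8 = 0.14 mm
PW = 10.98 + 0.10 + 0.14 = 11.22 ≈ 11.2 mm.

PW ≈ 11.2 mm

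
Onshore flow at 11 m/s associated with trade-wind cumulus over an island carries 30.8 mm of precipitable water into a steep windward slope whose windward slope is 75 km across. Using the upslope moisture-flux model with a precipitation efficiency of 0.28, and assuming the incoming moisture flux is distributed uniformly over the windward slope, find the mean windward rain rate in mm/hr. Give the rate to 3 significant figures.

R ≈ 4.55 mm/hr

Incoming column moisture flux per unit ridge length: F = V × PW = 11 × 30.8 = 338.8 mm·m/s.
Spread over the 75 km slope with efficiency ε = 0.28: R = ε·F/W = 0.28 × 338.8 / 75000 m = 1.265e-03 mm/s.
R = 1.265e-03 × 3600 = 4.55 mm/hr.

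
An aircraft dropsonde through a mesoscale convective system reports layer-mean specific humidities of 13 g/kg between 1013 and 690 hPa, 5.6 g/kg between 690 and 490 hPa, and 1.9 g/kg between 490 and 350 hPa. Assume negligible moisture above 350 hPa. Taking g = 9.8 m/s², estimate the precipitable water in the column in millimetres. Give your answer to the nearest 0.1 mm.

PW ≈ 57.0 mm

Precipitable water is the column-integrated vapour mass per unit area: PW = (1/g) Σ q̄ Δp, with q in kg/kg and Δp in Pa (1 kg/m² of water = 1 mm).
Layer 1013–690 hPa: Δp = 323 hPa = 32300 Pa, q̄ = 0.013 kg/kg → 0.013 × 32300 / 9.8 = 42.85 mm
Layer 690–490 hPa: Δp = 200 hPa = 20000 Pa, q̄ = 0.0056 kg/kg → 0.0056 × 20000 / 9.8 = 11.43 mm
Layer 490–350 hPa: Δp = 140 hPa = 14000 Pa, q̄ = 0.0019 kg/kg → 0.0019 × 14000 / 9.8 = 2.71 mm
PW = 42.85 + 11.43 + 2.71 = 56.99 ≈ 57.0 mm.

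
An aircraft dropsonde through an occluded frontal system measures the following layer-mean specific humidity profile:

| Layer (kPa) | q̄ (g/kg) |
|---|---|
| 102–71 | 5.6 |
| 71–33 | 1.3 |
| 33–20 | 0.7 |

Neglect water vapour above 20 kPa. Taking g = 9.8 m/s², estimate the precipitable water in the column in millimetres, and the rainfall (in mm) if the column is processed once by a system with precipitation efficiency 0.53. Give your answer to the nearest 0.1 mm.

PW ≈ 23.7 mm; rainfall ≈ 12.6 mm

Precipitable water is the column-integrated vapour mass per unit area: PW = (1/g) Σ q̄ Δp, with q in kg/kg and Δp in Pa (1 kg/m² of water = 1 mm).
Layer 102–71 kPa: Δp = 310 hPa = 31000 Pa, q̄ = 0.0056 kg/kg → 0.0056 × 31000 / 9.8 = 17.71 mm
Layer 71–33 kPa: Δp = 380 hPa = 38000 Pa, q̄ = 0.0013 kg/kg → 0.0013 × 38000 / 9.8 = 5.04 mm
Layer 33–20 kPa: Δp = 130 hPa = 13000 Pa, q̄ = 0.0007 kg/kg → 0.0007 × 13000 / 9.8 = 0.93 mm
PW = 17.71 + 5.04 + 0.93 = 23.68 ≈ 23.7 mm.
Rainfall = ε × PW = 0.53 × 23.7 = 12.6 mm.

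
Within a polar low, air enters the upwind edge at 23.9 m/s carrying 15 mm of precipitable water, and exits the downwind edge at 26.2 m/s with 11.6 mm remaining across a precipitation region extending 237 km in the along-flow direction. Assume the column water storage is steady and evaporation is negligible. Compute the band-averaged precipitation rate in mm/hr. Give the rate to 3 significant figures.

R ≈ 0.829 mm/hr

Column moisture flux per unit crosswind length is F = V × PW.
Inflow: F_in = 23.9 × 15 = 358.5 mm·m/s
Outflow: F_out = 26.2 × 11.6 = 303.92 mm·m/s
Steady-state rate R = (F_in − F_out)/L = (358.5 − 303.92) / 237000 m = 2.303e-04 mm/s.
R = 2.303e-04 × 3600 = 0.829 mm/hr.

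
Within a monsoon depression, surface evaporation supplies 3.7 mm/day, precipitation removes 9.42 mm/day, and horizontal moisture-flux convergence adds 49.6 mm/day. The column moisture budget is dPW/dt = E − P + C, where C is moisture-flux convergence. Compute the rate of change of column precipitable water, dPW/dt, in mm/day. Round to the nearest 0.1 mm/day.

dPW/dt ≈ 43.9 mm/day

dPW/dt = E − P + C = 3.7 − 9.42 + (49.6) = 43.9 mm/day.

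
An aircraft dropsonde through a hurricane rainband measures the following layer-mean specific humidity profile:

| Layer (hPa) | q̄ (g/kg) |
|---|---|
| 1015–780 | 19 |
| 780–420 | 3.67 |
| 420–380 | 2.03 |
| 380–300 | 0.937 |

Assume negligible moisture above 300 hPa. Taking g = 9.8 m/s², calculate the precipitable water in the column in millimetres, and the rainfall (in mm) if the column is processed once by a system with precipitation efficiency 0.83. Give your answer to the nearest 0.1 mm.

PW ≈ 60.6 mm; rainfall ≈ 50.3 mm

Precipitable water is the column-integrated vapour mass per unit area: PW = (1/g) Σ q̄ Δp, with q in kg/kg and Δp in Pa (1 kg/m² of water = 1 mm).
Layer 1015–780 hPa: Δp = 235 hPa = 23500 Pa, q̄ = 0.019 kg/kg → 0.019 × 23500 / 9.8 = 45.56 mm
Layer 780–420 hPa: Δp = 360 hPa = 36000 Pa, q̄ = 0.00367 kg/kg → 0.00367 × 36000 / 9.8 = 13.48 mm
Layer 420–380 hPa: Δp = 40 hPa = 4000 Pa, q̄ = 0.00203 kg/kg → 0.00203 × 4000 / 9.8 = 0.83 mm
Layer 380–300 hPa: Δp = 80 hPa = 8000 Pa, q̄ = 0.000937 kg/kg → 0.000937 × 8000 / 9.8 = 0.76 mm
PW = 45.56 + 13.48 + 0.83 + 0.76 = 60.63 ≈ 60.6 mm.
Rainfall = ε × PW = 0.83 × 60.6 = 50.3 mm.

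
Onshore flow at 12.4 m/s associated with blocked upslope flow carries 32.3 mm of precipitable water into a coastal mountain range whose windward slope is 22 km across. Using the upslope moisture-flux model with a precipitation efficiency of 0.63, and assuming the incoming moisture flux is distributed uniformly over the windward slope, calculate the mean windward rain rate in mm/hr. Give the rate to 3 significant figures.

R ≈ 41.3 mm/hr

Incoming column moisture flux per unit ridge length: F = V × PW = 12.4 × 32.3 = 400.52 mm·m/s.
Spread over the 22 km slope with efficiency ε = 0.63: R = ε·F/W = 0.63 × 400.52 / 22000 m = 1.147e-02 mm/s.
R = 1.147e-02 × 3600 = 41.3 mm/hr.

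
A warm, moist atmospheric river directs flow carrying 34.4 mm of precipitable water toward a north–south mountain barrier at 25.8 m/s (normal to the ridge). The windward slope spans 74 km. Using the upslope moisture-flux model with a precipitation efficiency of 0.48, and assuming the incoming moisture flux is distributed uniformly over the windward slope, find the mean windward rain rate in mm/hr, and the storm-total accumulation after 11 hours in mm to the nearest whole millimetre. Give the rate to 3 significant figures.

Incoming column moisture flux per unit ridge length: F = V × PW = 25.8 × 34.4 = 887.52 mm·m/s.
Spread over the 74 km slope with efficiency ε = 0.48: R = ε·F/W = 0.48 × 887.52 / 74000 m = 5.757e-03 mm/s.
R = 5.757e-03 × 3600 = 20.7 mm/hr.
Over 11 h: total = 20.7 × 11 = 227.7 ≈ 228 mm.

R ≈ 20.7 mm/hr; total ≈ 228 mm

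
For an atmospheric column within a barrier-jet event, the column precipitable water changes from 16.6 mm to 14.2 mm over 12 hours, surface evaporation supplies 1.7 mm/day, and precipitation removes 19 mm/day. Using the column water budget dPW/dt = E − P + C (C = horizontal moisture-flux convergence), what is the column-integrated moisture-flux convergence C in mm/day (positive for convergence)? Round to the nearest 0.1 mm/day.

dPW/dt = (14.2 − 16.6) mm / (12/24 day) = -4.800 mm/day.
C = dPW/dt − E + P = (-4.800) − 1.7 + 19 = 12.5 mm/day.

C ≈ 12.5 mm/day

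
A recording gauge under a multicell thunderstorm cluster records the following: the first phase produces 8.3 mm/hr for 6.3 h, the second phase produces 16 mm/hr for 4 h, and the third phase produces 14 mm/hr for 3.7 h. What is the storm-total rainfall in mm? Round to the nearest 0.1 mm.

Total = Σ Rᵢ Δtᵢ = 8.3 × 6.3 + 16 × 4 + 14 × 3.7
      = 52.29 + 64 + 51.8 = 168.1 mm.

total ≈ 168.1 mm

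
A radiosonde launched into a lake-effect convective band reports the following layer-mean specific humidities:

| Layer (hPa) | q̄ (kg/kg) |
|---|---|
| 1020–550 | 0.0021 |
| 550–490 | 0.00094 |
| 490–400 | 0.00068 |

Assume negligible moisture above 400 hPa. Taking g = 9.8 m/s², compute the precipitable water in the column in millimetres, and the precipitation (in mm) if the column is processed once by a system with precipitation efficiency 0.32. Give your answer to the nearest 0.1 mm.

Precipitable water is the column-integrated vapour mass per unit area: PW = (1/g) Σ q̄ Δp, with q in kg/kg and Δp in Pa (1 kg/m² of water = 1 mm).
Layer 1020–550 hPa: Δp = 470 hPa = 47000 Pa, q̄ = 0.0021 kg/kg → 0.0021 × 47000 / 9.8 = 10.07 mm
Layer 550–490 hPa: Δp = 60 hPa = 6000 Pa, q̄ = 0.00094 kg/kg → 0.00094 × 6000 / 9.8 = 0.58 mm
Layer 490–400 hPa: Δp = 90 hPa = 9000 Pa, q̄ = 0.00068 kg/kg → 0.00068 × 9000 / 9.8 = 0.62 mm
PW = 10.07 + 0.58 + 0.62 = 11.27 ≈ 11.3 mm.
Precipitation = ε × PW = 0.32 × 11.3 = 3.6 mm.

PW ≈ 11.3 mm; precipitation ≈ 3.6 mm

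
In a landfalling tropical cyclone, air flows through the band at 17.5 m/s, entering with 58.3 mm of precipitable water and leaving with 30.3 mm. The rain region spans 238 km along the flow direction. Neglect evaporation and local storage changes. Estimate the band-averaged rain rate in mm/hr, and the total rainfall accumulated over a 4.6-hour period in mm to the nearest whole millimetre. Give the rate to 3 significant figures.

R ≈ 7.41 mm/hr; total ≈ 34 mm

Column moisture flux per unit crosswind length is F = V × PW.
Inflow: F_in = 17.5 × 58.3 = 1020.25 mm·m/s
Outflow: F_out = 17.5 × 30.3 = 530.25 mm·m/s
Steady-state rate R = (F_in − F_out)/L = (1020.25 − 530.25) / 238000 m = 2.059e-03 mm/s.
R = 2.059e-03 × 3600 = 7.41 mm/hr.
Over 4.6 h: total = 7.41 × 4.6 = 34.086 ≈ 34 mm.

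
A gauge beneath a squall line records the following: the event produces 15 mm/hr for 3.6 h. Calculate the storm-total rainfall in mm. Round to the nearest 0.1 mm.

Total = Σ Rᵢ Δtᵢ = 15 × 3.6
      = 54 = 54.0 mm.

total ≈ 54.0 mm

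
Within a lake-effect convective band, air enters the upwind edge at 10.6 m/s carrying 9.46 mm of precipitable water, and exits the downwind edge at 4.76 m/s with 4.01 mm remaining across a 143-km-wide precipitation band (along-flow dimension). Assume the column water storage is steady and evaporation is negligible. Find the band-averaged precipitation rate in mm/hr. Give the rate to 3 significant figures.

Column moisture flux per unit crosswind length is F = V × PW.
Inflow: F_in = 10.6 × 9.46 = 100.276 mm·m/s
Outflow: F_out = 4.76 × 4.01 = 19.0876 mm·m/s
Steady-state rate R = (F_in − F_out)/L = (100.276 − 19.0876) / 143000 m = 5.678e-04 mm/s.
R = 5.678e-04 × 3600 = 2.04 mm/hr.

R ≈ 2.04 mm/hr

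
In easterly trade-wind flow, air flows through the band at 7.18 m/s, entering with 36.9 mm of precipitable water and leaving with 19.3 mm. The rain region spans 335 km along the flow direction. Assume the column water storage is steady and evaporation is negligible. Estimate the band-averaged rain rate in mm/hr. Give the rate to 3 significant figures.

Column moisture flux per unit crosswind length is F = V × PW.
Inflow: F_in = 7.18 × 36.9 = 264.942 mm·m/s
Outflow: F_out = 7.18 × 19.3 = 138.574 mm·m/s
Steady-state rate R = (F_in − F_out)/L = (264.942 − 138.574) / 335000 m = 3.772e-04 mm/s.
R = 3.772e-04 × 3600 = 1.36 mm/hr.

R ≈ 1.36 mm/hr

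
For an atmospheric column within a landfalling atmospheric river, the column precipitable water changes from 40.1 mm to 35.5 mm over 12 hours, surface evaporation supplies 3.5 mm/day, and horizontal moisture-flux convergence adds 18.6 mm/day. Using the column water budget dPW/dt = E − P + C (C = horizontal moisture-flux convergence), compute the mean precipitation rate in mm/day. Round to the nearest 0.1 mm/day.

dPW/dt = (35.5 − 40.1) mm / (12/24 day) = -9.200 mm/day.
P = E + C − dPW/dt = 3.5 + (18.6) − (-9.200) = 31.3 mm/day.

P ≈ 31.3 mm/day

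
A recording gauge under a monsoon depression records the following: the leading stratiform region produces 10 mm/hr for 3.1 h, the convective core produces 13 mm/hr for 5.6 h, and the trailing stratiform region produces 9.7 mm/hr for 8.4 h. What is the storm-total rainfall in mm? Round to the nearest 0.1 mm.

total ≈ 185.3 mm

Total = Σ Rᵢ Δtᵢ = 10 × 3.1 + 13 × 5.6 + 9.7 × 8.4
      = 31 + 72.8 + 81.48 = 185.3 mm.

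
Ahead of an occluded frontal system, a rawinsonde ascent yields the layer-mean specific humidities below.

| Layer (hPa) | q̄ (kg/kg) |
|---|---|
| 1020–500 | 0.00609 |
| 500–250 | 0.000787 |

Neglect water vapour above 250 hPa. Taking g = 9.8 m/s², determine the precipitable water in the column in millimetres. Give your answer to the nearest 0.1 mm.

PW ≈ 34.3 mm

Precipitable water is the column-integrated vapour mass per unit area: PW = (1/g) Σ q̄ Δp, with q in kg/kg and Δp in Pa (1 kg/m² of water = 1 mm).
Layer 1020–500 hPa: Δp = 520 hPa = 52000 Pa, q̄ = 0.00609 kg/kg → 0.00609 × 52000 / 9.8 = 32.31 mm
Layer 500–250 hPa: Δp = 250 hPa = 25000 Pa, q̄ = 0.000787 kg/kg → 0.000787 × 25000 / 9.8 = 2.01 mm
PW = 32.31 + 2.01 = 34.32 ≈ 34.3 mm.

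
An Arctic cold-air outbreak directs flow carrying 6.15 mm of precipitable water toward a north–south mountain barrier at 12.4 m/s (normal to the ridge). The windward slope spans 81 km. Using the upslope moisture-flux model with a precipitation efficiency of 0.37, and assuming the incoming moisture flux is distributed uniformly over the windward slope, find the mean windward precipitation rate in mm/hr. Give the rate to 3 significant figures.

R ≈ 1.25 mm/hr

Incoming column moisture flux per unit ridge length: F = V × PW = 12.4 × 6.15 = 76.26 mm·m/s.
Spread over the 81 km slope with efficiency ε = 0.37: R = ε·F/W = 0.37 × 76.26 / 81000 m = 3.483e-04 mm/s.
R = 3.483e-04 × 3600 = 1.25 mm/hr.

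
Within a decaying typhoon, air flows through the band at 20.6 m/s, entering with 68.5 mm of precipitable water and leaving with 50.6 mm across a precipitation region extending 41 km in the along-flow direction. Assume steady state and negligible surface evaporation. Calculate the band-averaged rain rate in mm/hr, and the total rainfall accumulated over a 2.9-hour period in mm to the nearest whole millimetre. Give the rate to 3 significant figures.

R ≈ 32.4 mm/hr; total ≈ 94 mm

Column moisture flux per unit crosswind length is F = V × PW.
Inflow: F_in = 20.6 × 68.5 = 1411.1 mm·m/s
Outflow: F_out = 20.6 × 50.6 = 1042.36 mm·m/s
Steady-state rate R = (F_in − F_out)/L = (1411.1 − 1042.36) / 41000 m = 8.994e-03 mm/s.
R = 8.994e-03 × 3600 = 32.4 mm/hr.
Over 2.9 h: total = 32.4 × 2.9 = 93.96 ≈ 94 mm.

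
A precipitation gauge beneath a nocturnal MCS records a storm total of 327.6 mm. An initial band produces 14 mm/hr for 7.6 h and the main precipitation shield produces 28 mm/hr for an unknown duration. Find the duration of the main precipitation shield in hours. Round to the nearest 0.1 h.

Known phases: 14 × 7.6 = 106.4 mm.
Remaining depth = 327.6 − 106.4 = 221.2 mm.
Duration = 221.2 / 28 = 7.9 h.

duration ≈ 7.9 h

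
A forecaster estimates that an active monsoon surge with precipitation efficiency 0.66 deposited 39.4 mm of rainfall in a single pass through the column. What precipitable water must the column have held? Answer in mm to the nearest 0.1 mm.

PW ≈ 59.7 mm

PW = rainfall / ε = 39.4 / 0.66 = 59.7 mm.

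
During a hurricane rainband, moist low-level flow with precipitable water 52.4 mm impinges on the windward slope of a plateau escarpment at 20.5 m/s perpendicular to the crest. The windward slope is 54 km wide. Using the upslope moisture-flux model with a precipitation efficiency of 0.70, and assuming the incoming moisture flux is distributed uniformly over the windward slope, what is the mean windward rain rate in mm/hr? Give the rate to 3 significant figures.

Incoming column moisture flux per unit ridge length: F = V × PW = 20.5 × 52.4 = 1074.2 mm·m/s.
Spread over the 54 km slope with efficiency ε = 0.70: R = ε·F/W = 0.70 × 1074.2 / 54000 m = 1.392e-02 mm/s.
R = 1.392e-02 × 3600 = 50.1 mm/hr.

R ≈ 50.1 mm/hr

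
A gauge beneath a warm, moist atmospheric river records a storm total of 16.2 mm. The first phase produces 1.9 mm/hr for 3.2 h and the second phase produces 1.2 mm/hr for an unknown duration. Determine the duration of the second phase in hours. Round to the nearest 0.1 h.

Known phases: 1.9 × 3.2 = 6.08 mm.
Remaining depth = 16.2 − 6.08 = 10.12 mm.
Duration = 10.12 / 1.2 = 8.4 h.

duration ≈ 8.4 h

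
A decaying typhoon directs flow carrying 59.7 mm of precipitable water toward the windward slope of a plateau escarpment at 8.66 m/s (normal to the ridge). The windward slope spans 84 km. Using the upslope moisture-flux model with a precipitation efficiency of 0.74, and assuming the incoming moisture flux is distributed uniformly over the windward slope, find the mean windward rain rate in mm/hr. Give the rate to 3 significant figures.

R ≈ 16.4 mm/hr

Incoming column moisture flux per unit ridge length: F = V × PW = 8.66 × 59.7 = 517.002 mm·m/s.
Spread over the 84 km slope with efficiency ε = 0.74: R = ε·F/W = 0.74 × 517.002 / 84000 m = 4.555e-03 mm/s.
R = 4.555e-03 × 3600 = 16.4 mm/hr.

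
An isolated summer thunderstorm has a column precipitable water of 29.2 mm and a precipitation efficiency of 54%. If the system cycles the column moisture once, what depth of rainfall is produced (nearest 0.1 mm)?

Rainfall = ε × PW = 0.54 × 29.2 = 15.8 mm.

rainfall ≈ 15.8 mm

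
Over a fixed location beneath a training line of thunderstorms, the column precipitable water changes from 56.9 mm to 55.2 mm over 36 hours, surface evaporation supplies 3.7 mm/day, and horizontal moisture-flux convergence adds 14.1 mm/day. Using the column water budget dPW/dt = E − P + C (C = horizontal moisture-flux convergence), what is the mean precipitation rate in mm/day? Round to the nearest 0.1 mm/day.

P ≈ 18.9 mm/day

dPW/dt = (55.2 − 56.9) mm / (36/24 day) = -1.133 mm/day.
P = E + C − dPW/dt = 3.7 + (14.1) − (-1.133) = 18.9 mm/day.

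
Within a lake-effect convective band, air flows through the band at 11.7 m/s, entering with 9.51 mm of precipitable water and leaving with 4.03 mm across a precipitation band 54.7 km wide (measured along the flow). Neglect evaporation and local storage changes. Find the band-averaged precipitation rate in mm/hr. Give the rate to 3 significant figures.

R ≈ 4.22 mm/hr

Column moisture flux per unit crosswind length is F = V × PW.
Inflow: F_in = 11.7 × 9.51 = 111.267 mm·m/s
Outflow: F_out = 11.7 × 4.03 = 47.151 mm·m/s
Steady-state rate R = (F_in − F_out)/L = (111.267 − 47.151) / 54700 m = 1.172e-03 mm/s.
R = 1.172e-03 × 3600 = 4.22 mm/hr.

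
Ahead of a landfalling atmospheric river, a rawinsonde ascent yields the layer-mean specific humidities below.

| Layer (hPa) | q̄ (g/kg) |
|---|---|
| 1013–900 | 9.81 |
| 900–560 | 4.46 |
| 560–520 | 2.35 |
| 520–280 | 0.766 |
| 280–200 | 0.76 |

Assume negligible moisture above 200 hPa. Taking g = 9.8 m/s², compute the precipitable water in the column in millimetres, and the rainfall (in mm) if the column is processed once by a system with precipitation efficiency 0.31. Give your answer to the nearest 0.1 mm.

Precipitable water is the column-integrated vapour mass per unit area: PW = (1/g) Σ q̄ Δp, with q in kg/kg and Δp in Pa (1 kg/m² of water = 1 mm).
Layer 1013–900 hPa: Δp = 113 hPa = 11300 Pa, q̄ = 0.00981 kg/kg → 0.00981 × 11300 / 9.8 = 11.31 mm
Layer 900–560 hPa: Δp = 340 hPa = 34000 Pa, q̄ = 0.00446 kg/kg → 0.00446 × 34000 / 9.8 = 15.47 mm
Layer 560–520 hPa: Δp = 40 hPa = 4000 Pa, q̄ = 0.00235 kg/kg → 0.00235 × 4000 / 9.8 = 0.96 mm
Layer 520–280 hPa: Δp = 240 hPa = 24000 Pa, q̄ = 0.000766 kg/kg → 0.000766 × 24000 / 9.8 = 1.88 mm
Layer 280–200 hPa: Δp = 80 hPa = 8000 Pa, q̄ = 0.00076 kg/kg → 0.00076 × 8000 / 9.8 = 0.62 mm
PW = 11.31 + 15.47 + 0.96 + 1.88 + 0.62 = 30.24 ≈ 30.2 mm.
Rainfall = ε × PW = 0.31 × 30.2 = 9.4 mm.

PW ≈ 30.2 mm; rainfall ≈ 9.4 mm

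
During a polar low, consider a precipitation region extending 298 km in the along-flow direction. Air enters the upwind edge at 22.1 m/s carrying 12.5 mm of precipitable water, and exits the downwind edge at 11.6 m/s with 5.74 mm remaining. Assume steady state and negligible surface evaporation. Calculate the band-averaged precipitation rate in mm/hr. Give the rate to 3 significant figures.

Column moisture flux per unit crosswind length is F = V × PW.
Inflow: F_in = 22.1 × 12.5 = 276.25 mm·m/s
Outflow: F_out = 11.6 × 5.74 = 66.584 mm·m/s
Steady-state rate R = (F_in − F_out)/L = (276.25 − 66.584) / 298000 m = 7.036e-04 mm/s.
R = 7.036e-04 × 3600 = 2.53 mm/hr.

R ≈ 2.53 mm/hr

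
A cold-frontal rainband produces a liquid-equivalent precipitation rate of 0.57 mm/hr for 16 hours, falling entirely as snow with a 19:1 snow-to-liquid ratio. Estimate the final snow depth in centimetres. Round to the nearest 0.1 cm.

Liquid-equivalent depth = 0.57 × 16 = 9.12 mm.
Snow depth = 9.12 mm × 19 = 173.28 mm = 17.3 cm.

snow depth ≈ 17.3 cm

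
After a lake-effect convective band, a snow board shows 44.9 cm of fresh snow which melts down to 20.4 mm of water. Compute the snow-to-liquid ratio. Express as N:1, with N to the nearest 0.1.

ratio ≈ 22.0

Ratio = snow depth / SWE = 449 mm / 20.4 mm = 22.0, i.e. 22.0:1.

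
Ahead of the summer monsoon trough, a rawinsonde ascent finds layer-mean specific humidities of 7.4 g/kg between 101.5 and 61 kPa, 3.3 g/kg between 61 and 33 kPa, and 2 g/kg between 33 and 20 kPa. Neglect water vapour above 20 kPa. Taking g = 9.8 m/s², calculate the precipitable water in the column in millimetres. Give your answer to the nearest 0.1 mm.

Precipitable water is the column-integrated vapour mass per unit area: PW = (1/g) Σ q̄ Δp, with q in kg/kg and Δp in Pa (1 kg/m² of water = 1 mm).
Layer 101.5–61 kPa: Δp = 405 hPa = 40500 Pa, q̄ = 0.0074 kg/kg → 0.0074 × 40500 / 9.8 = 30.58 mm
Layer 61–33 kPa: Δp = 280 hPa = 28000 Pa, q̄ = 0.0033 kg/kg → 0.0033 × 28000 / 9.8 = 9.43 mm
Layer 33–20 kPa: Δp = 130 hPa = 13000 Pa, q̄ = 0.002 kg/kg → 0.002 × 13000 / 9.8 = 2.65 mm
PW = 30.58 + 9.43 + 2.65 = 42.66 ≈ 42.7 mm.

PW ≈ 42.7 mm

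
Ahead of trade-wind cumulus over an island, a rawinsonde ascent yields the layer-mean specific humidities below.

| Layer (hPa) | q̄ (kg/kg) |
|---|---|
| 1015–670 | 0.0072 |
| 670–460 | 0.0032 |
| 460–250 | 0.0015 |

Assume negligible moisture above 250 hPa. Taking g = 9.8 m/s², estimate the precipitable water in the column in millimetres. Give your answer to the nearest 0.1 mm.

PW ≈ 35.4 mm

Precipitable water is the column-integrated vapour mass per unit area: PW = (1/g) Σ q̄ Δp, with q in kg/kg and Δp in Pa (1 kg/m² of water = 1 mm).
Layer 1015–670 hPa: Δp = 345 hPa = 34500 Pa, q̄ = 0.0072 kg/kg → 0.0072 × 34500 / 9.8 = 25.35 mm
Layer 670–460 hPa: Δp = 210 hPa = 21000 Pa, q̄ = 0.0032 kg/kg → 0.0032 × 21000 / 9.8 = 6.86 mm
Layer 460–250 hPa: Δp = 210 hPa = 21000 Pa, q̄ = 0.0015 kg/kg → 0.0015 × 21000 / 9.8 = 3.21 mm
PW = 25.35 + 6.86 + 3.21 = 35.42 ≈ 35.4 mm.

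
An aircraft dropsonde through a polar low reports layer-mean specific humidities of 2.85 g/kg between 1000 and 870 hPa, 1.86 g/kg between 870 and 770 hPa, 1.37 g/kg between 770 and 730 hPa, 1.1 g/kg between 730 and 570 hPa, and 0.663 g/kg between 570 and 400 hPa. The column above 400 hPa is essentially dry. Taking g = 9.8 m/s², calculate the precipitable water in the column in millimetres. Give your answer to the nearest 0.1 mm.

PW ≈ 9.2 mm

Precipitable water is the column-integrated vapour mass per unit area: PW = (1/g) Σ q̄ Δp, with q in kg/kg and Δp in Pa (1 kg/m² of water = 1 mm).
Layer 1000–870 hPa: Δp = 130 hPa = 13000 Pa, q̄ = 0.00285 kg/kg → 0.00285 × 13000 / 9.8 = 3.78 mm
Layer 870–770 hPa: Δp = 100 hPa = 10000 Pa, q̄ = 0.00186 kg/kg → 0.00186 × 10000 / 9.8 = 1.90 mm
Layer 770–730 hPa: Δp = 40 hPa = 4000 Pa, q̄ = 0.00137 kg/kg → 0.00137 × 4000 / 9.8 = 0.56 mm
Layer 730–570 hPa: Δp = 160 hPa = 16000 Pa, q̄ = 0.0011 kg/kg → 0.0011 × 16000 / 9.8 = 1.80 mm
Layer 570–400 hPa: Δp = 170 hPa = 17000 Pa, q̄ = 0.000663 kg/kg → 0.000663 × 17000 / 9.8 = 1.15 mm
PW = 3.78 + 1.90 + 0.56 + 1.80 + 1.15 = 9.19 ≈ 9.2 mm.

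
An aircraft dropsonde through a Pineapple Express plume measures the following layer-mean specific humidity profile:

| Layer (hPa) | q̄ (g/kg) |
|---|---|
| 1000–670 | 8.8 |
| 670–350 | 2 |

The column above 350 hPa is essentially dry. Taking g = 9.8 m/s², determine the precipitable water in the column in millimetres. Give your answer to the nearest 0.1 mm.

Precipitable water is the column-integrated vapour mass per unit area: PW = (1/g) Σ q̄ Δp, with q in kg/kg and Δp in Pa (1 kg/m² of water = 1 mm).
Layer 1000–670 hPa: Δp = 330 hPa = 33000 Pa, q̄ = 0.0088 kg/kg → 0.0088 × 33000 / 9.8 = 29.63 mm
Layer 670–350 hPa: Δp = 320 hPa = 32000 Pa, q̄ = 0.002 kg/kg → 0.002 × 32000 / 9.8 = 6.53 mm
PW = 29.63 + 6.53 = 36.16 ≈ 36.2 mm.

PW ≈ 36.2 mm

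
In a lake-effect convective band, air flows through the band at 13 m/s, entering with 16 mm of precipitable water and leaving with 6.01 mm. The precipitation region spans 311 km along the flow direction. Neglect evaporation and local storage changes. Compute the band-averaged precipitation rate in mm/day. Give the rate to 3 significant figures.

Column moisture flux per unit crosswind length is F = V × PW.
Inflow: F_in = 13 × 16 = 208 mm·m/s
Outflow: F_out = 13 × 6.01 = 78.13 mm·m/s
Steady-state rate R = (F_in − F_out)/L = (208 − 78.13) / 311000 m = 4.176e-04 mm/s.
R = 4.176e-04 × 3600 × 24 = 36.1 mm/day.

R ≈ 36.1 mm/day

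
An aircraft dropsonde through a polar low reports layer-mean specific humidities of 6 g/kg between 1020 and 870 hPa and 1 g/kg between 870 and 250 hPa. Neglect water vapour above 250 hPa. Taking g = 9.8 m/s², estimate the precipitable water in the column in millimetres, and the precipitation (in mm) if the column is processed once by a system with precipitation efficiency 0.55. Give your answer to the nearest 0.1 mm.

PW ≈ 15.5 mm; precipitation ≈ 8.5 mm

Precipitable water is the column-integrated vapour mass per unit area: PW = (1/g) Σ q̄ Δp, with q in kg/kg and Δp in Pa (1 kg/m² of water = 1 mm).
Layer 1020–870 hPa: Δp = 150 hPa = 15000 Pa, q̄ = 0.006 kg/kg → 0.006 × 15000 / 9.8 = 9.18 mm
Layer 870–250 hPa: Δp = 620 hPa = 62000 Pa, q̄ = 0.001 kg/kg → 0.001 × 62000 / 9.8 = 6.33 mm
PW = 9.18 + 6.33 = 15.51 ≈ 15.5 mm.
Precipitation = ε × PW = 0.55 × 15.5 = 8.5 mm.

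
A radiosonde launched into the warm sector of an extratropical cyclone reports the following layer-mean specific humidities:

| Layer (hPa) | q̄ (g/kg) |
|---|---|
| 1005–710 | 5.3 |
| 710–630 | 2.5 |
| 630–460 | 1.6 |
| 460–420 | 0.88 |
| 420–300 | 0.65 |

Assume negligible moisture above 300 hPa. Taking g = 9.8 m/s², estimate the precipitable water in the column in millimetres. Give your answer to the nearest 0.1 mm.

Precipitable water is the column-integrated vapour mass per unit area: PW = (1/g) Σ q̄ Δp, with q in kg/kg and Δp in Pa (1 kg/m² of water = 1 mm).
Layer 1005–710 hPa: Δp = 295 hPa = 29500 Pa, q̄ = 0.0053 kg/kg → 0.0053 × 29500 / 9.8 = 15.95 mm
Layer 710–630 hPa: Δp = 80 hPa = 8000 Pa, q̄ = 0.0025 kg/kg → 0.0025 × 8000 / 9.8 = 2.04 mm
Layer 630–460 hPa: Δp = 170 hPa = 17000 Pa, q̄ = 0.0016 kg/kg → 0.0016 × 17000 / 9.8 = 2.78 mm
Layer 460–420 hPa: Δp = 40 hPa = 4000 Pa, q̄ = 0.00088 kg/kg → 0.00088 × 4000 / 9.8 = 0.36 mm
Layer 420–300 hPa: Δp = 120 hPa = 12000 Pa, q̄ = 0.00065 kg/kg → 0.00065 × 12000 / 9.8 = 0.80 mm
PW = 15.95 + 2.04 + 2.78 + 0.36 + 0.80 = 21.93 ≈ 21.9 mm.

PW ≈ 21.9 mm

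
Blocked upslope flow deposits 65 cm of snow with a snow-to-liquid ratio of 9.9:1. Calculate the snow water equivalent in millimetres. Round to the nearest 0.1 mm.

SWE ≈ 65.7 mm

SWE = snow depth / ratio = 65 cm / 9.9 = 6.566 cm = 65.7 mm.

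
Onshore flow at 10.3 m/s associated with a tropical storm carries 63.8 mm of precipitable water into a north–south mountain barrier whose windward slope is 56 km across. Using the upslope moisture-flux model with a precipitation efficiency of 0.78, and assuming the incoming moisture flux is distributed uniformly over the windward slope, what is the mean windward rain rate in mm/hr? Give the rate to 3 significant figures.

Incoming column moisture flux per unit ridge length: F = V × PW = 10.3 × 63.8 = 657.14 mm·m/s.
Spread over the 56 km slope with efficiency ε = 0.78: R = ε·F/W = 0.78 × 657.14 / 56000 m = 9.153e-03 mm/s.
R = 9.153e-03 × 3600 = 33.0 mm/hr.

R ≈ 33.0 mm/hr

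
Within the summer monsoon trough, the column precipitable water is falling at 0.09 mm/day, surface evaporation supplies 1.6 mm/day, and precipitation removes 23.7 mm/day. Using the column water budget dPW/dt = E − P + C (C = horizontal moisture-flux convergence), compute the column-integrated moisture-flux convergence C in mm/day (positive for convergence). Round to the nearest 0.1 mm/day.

dPW/dt = -0.09 mm/day.
C = dPW/dt − E + P = (-0.09) − 1.6 + 23.7 = 22.0 mm/day.

C ≈ 22.0 mm/day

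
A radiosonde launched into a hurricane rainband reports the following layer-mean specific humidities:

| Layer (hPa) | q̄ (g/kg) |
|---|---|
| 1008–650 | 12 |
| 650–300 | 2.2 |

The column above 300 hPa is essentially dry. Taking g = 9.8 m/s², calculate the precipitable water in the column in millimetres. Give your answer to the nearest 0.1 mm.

Precipitable water is the column-integrated vapour mass per unit area: PW = (1/g) Σ q̄ Δp, with q in kg/kg and Δp in Pa (1 kg/m² of water = 1 mm).
Layer 1008–650 hPa: Δp = 358 hPa = 35800 Pa, q̄ = 0.012 kg/kg → 0.012 × 35800 / 9.8 = 43.84 mm
Layer 650–300 hPa: Δp = 350 hPa = 35000 Pa, q̄ = 0.0022 kg/kg → 0.0022 × 35000 / 9.8 = 7.86 mm
PW = 43.84 + 7.86 = 51.70 ≈ 51.7 mm.

PW ≈ 51.7 mm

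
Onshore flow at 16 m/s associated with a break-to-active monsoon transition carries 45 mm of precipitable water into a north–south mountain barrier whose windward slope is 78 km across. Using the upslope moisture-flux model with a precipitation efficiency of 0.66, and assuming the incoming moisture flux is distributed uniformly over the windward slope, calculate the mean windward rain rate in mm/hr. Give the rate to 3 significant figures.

R ≈ 21.9 mm/hr

Incoming column moisture flux per unit ridge length: F = V × PW = 16 × 45 = 720 mm·m/s.
Spread over the 78 km slope with efficiency ε = 0.66: R = ε·F/W = 0.66 × 720 / 78000 m = 6.092e-03 mm/s.
R = 6.092e-03 × 3600 = 21.9 mm/hr.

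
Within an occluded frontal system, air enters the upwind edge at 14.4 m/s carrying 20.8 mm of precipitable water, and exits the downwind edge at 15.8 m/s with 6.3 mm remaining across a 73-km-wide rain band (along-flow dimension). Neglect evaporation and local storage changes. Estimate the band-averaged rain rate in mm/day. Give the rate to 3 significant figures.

Column moisture flux per unit crosswind length is F = V × PW.
Inflow: F_in = 14.4 × 20.8 = 299.52 mm·m/s
Outflow: F_out = 15.8 × 6.3 = 99.54 mm·m/s
Steady-state rate R = (F_in − F_out)/L = (299.52 − 99.54) / 73000 m = 2.739e-03 mm/s.
R = 2.739e-03 × 3600 × 24 = 237 mm/day.

R ≈ 237 mm/day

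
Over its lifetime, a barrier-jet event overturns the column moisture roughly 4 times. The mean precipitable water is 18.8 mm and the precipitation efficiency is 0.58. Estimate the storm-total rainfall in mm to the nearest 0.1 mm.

rainfall ≈ 43.6 mm

Each cycle deposits ε × PW = 0.58 × 18.8 = 10.904 mm.
Over 4 cycles: 4 × 10.904 = 43.6 mm.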